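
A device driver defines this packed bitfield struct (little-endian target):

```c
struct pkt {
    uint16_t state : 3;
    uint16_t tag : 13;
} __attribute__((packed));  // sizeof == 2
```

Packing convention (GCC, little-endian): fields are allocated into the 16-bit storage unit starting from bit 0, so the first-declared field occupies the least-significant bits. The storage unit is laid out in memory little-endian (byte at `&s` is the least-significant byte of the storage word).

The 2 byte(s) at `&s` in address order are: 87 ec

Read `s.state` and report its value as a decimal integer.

[0]=0x87 [1]=0xec (little-endian) → word 0xec87
state:3 @ bit 0 → (0xec87>>0)&0x7 = 0x7  ←
tag:13 @ bit 3 → (0xec87>>3)&0x1fff = 0x1d90

7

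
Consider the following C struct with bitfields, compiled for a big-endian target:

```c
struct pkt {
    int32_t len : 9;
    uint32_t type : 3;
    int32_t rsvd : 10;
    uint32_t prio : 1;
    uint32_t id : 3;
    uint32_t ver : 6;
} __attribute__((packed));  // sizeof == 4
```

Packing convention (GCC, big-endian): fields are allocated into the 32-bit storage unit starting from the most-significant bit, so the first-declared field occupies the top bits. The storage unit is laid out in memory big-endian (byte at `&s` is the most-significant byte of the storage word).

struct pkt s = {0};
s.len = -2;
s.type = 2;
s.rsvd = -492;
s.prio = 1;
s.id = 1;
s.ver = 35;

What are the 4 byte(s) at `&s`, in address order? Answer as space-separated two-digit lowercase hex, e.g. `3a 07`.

len (9b) val=-2 bits=0x1fe at bit 23: 0xff000000
type (3b) val=2 bits=0x2 at bit 20: 0xff200000
rsvd (10b) val=-492 bits=0x214 at bit 10: 0xff285000
prio (1b) val=1 bits=0x1 at bit 9: 0xff285200
id (3b) val=1 bits=0x1 at bit 6: 0xff285240
ver (6b) val=35 bits=0x23 at bit 0: 0xff285263
word = 0xff285263 → big-endian bytes:
  [0]=0xff  [1]=0x28  [2]=0x52  [3]=0x63

ff 28 52 63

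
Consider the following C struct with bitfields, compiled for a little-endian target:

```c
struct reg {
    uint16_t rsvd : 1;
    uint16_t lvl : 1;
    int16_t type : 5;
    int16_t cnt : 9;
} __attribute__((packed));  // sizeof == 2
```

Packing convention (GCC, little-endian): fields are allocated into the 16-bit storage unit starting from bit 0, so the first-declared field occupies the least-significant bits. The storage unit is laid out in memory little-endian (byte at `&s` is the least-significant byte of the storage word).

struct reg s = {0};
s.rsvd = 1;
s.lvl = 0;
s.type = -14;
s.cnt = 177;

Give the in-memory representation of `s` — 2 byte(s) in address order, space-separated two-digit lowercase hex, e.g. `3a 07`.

rsvd (1b) val=1 bits=0x1 at bit 0: 0x0001
lvl (1b) val=0 bits=0x0 at bit 1: 0x0001
type (5b) val=-14 bits=0x12 at bit 2: 0x0049
cnt (9b) val=177 bits=0xb1 at bit 7: 0x58c9
word = 0x58c9 → little-endian bytes:
  [0]=0xc9  [1]=0x58

c9 58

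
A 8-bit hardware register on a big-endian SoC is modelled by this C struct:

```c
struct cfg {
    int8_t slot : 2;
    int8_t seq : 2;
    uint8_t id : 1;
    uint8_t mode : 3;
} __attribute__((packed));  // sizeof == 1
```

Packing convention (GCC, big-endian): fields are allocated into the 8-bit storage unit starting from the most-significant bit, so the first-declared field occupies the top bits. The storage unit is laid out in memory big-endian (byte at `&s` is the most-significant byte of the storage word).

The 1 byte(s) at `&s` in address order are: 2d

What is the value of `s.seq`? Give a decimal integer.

-2

[0]=0x2d (big-endian) → word 0x2d
slot:2 @ bit 6 → (0x2d>>6)&0x3 = 0x0
seq:2 @ bit 4 → (0x2d>>4)&0x3 = 0x2  ←
id:1 @ bit 3 → (0x2d>>3)&0x1 = 0x1
mode:3 @ bit 0 → (0x2d>>0)&0x7 = 0x5
seq signed 2b, MSB=1: 2 - 4 = -2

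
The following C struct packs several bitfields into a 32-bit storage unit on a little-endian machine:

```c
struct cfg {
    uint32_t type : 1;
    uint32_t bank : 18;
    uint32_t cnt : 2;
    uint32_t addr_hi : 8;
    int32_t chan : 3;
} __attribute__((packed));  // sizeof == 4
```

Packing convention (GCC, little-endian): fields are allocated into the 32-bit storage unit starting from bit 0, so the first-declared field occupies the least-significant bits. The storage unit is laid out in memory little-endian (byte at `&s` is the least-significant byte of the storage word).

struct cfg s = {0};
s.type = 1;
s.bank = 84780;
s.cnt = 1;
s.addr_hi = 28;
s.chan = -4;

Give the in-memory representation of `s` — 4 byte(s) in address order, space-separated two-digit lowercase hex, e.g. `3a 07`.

type:1 = 1 → 0x1 << 0 → word 0x00000001
bank:18 = 84780 → 0x14b2c << 1 → word 0x00029659
cnt:2 = 1 → 0x1 << 19 → word 0x000a9659
addr_hi:8 = 28 → 0x1c << 21 → word 0x038a9659
chan:3 = -4 → 0x4 << 29 → word 0x838a9659
word = 0x838a9659 → little-endian bytes:
  [0]=0x59  [1]=0x96  [2]=0x8a  [3]=0x83

59 96 8a 83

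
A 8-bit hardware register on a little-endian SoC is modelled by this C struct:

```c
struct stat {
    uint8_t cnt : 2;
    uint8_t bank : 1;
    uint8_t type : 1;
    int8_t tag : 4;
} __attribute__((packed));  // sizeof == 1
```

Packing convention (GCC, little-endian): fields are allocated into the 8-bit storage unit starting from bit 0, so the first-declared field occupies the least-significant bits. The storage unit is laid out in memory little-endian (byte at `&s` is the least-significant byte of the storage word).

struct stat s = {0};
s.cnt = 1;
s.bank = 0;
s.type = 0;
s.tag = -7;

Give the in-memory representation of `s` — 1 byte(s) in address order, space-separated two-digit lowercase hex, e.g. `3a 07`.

cnt:2 = 1 → 0x1 << 0 → word 0x01
bank:1 = 0 → 0x0 << 2 → word 0x01
type:1 = 0 → 0x0 << 3 → word 0x01
tag:4 = -7 → 0x9 << 4 → word 0x91
word = 0x91 → little-endian bytes:
  [0]=0x91

91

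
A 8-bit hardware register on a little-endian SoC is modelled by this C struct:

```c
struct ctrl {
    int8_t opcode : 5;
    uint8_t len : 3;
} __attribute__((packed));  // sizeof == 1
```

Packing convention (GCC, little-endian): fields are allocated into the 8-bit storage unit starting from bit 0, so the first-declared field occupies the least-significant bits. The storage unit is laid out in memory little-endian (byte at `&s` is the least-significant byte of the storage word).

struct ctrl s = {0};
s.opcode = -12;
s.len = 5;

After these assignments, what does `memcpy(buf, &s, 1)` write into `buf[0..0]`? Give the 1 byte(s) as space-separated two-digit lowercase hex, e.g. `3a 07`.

b4

opcode (5b) val=-12 bits=0x14 at bit 0: 0x14
len (3b) val=5 bits=0x5 at bit 5: 0xb4
word = 0xb4 → little-endian bytes:
  [0]=0xb4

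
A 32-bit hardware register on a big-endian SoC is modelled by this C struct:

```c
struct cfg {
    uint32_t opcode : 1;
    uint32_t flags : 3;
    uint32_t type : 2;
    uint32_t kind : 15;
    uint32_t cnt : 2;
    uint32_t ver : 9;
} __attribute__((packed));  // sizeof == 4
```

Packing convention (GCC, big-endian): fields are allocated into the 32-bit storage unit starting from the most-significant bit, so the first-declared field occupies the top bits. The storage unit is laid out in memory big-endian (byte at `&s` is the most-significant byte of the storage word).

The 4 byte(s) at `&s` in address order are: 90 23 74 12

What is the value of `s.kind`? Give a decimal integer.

1134

[0]=0x90 [1]=0x23 [2]=0x74 [3]=0x12 (big-endian) → word 0x90237412
opcode:1 @ bit 31 → (0x90237412>>31)&0x1 = 0x1
flags:3 @ bit 28 → (0x90237412>>28)&0x7 = 0x1
type:2 @ bit 26 → (0x90237412>>26)&0x3 = 0x0
kind:15 @ bit 11 → (0x90237412>>11)&0x7fff = 0x46e  ←
cnt:2 @ bit 9 → (0x90237412>>9)&0x3 = 0x2
ver:9 @ bit 0 → (0x90237412>>0)&0x1ff = 0x12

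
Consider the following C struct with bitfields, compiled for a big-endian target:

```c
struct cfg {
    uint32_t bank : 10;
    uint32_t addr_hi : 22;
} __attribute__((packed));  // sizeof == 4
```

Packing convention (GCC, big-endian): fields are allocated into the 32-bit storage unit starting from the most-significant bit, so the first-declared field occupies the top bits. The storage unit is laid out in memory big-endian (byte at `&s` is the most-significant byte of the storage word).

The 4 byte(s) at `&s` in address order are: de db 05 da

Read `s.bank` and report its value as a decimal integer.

[0]=0xde [1]=0xdb [2]=0x05 [3]=0xda (big-endian) → word 0xdedb05da
bank:10 @ bit 22 → (0xdedb05da>>22)&0x3ff = 0x37b  ←
addr_hi:22 @ bit 0 → (0xdedb05da>>0)&0x3fffff = 0x1b05da

891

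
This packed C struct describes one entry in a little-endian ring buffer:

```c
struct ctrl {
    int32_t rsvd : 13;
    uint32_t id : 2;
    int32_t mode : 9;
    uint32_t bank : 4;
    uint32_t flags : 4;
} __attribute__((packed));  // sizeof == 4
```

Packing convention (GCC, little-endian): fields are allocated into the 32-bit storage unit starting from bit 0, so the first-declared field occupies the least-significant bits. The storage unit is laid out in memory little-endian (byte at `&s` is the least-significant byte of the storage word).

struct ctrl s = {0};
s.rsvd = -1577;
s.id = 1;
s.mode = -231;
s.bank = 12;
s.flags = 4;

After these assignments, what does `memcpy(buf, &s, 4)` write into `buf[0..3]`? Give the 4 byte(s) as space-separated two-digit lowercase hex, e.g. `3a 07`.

d7 b9 8c 4c

[0+:13] rsvd=-1577 & 0x1fff = 0x19d7; word=0x000019d7
[13+:2] id=1 & 0x3 = 0x1; word=0x000039d7
[15+:9] mode=-231 & 0x1ff = 0x119; word=0x008cb9d7
[24+:4] bank=12 & 0xf = 0xc; word=0x0c8cb9d7
[28+:4] flags=4 & 0xf = 0x4; word=0x4c8cb9d7
word = 0x4c8cb9d7 → little-endian bytes:
  [0]=0xd7  [1]=0xb9  [2]=0x8c  [3]=0x4c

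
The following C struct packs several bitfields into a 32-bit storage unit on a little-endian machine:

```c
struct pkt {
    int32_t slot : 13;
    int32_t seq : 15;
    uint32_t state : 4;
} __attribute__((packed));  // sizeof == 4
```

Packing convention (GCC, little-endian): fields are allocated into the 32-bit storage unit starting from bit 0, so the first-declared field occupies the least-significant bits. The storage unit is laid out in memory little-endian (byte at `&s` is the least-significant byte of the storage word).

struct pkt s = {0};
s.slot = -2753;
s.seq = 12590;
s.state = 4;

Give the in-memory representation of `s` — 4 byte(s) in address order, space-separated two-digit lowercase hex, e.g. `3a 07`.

3f d5 25 46

[0+:13] slot=-2753 & 0x1fff = 0x153f; word=0x0000153f
[13+:15] seq=12590 & 0x7fff = 0x312e; word=0x0625d53f
[28+:4] state=4 & 0xf = 0x4; word=0x4625d53f
word = 0x4625d53f → little-endian bytes:
  [0]=0x3f  [1]=0xd5  [2]=0x25  [3]=0x46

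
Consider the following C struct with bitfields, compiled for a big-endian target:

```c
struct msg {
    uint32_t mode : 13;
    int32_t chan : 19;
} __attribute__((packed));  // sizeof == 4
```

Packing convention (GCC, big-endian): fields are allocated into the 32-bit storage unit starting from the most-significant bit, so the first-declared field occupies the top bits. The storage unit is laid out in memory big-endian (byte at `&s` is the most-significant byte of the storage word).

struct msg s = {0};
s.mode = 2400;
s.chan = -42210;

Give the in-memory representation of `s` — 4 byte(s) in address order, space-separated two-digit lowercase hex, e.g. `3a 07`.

4b 07 5b 1e

mode:13 = 2400 → 0x960 << 19 → word 0x4b000000
chan:19 = -42210 → 0x75b1e << 0 → word 0x4b075b1e
word = 0x4b075b1e → big-endian bytes:
  [0]=0x4b  [1]=0x07  [2]=0x5b  [3]=0x1e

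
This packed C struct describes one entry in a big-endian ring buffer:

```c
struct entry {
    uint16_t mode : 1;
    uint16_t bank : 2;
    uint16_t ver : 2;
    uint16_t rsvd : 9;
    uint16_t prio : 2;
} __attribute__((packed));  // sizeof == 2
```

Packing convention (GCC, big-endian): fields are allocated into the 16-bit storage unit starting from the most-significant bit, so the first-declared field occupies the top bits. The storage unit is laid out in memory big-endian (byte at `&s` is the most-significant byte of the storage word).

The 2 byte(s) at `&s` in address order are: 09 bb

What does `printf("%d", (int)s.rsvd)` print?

110

[0]=0x09 [1]=0xbb (big-endian) → word 0x09bb
mode [15+:1] = (word>>15) & 0x1 = 0
bank [13+:2] = (word>>13) & 0x3 = 0
ver [11+:2] = (word>>11) & 0x3 = 1
rsvd [2+:9] = (word>>2) & 0x1ff = 110  ←
prio [0+:2] = (word>>0) & 0x3 = 3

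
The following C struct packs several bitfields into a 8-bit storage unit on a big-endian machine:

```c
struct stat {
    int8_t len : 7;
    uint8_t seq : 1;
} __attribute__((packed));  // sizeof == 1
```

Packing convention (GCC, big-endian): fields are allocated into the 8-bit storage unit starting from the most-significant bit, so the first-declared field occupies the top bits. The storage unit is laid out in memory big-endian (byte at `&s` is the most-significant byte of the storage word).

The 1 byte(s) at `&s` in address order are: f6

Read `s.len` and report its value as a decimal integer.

-5

[0]=0xf6 (big-endian) → word 0xf6
len:7 @ bit 1 → (0xf6>>1)&0x7f = 0x7b  ←
seq:1 @ bit 0 → (0xf6>>0)&0x1 = 0x0
len signed 7b, MSB=1: 123 - 128 = -5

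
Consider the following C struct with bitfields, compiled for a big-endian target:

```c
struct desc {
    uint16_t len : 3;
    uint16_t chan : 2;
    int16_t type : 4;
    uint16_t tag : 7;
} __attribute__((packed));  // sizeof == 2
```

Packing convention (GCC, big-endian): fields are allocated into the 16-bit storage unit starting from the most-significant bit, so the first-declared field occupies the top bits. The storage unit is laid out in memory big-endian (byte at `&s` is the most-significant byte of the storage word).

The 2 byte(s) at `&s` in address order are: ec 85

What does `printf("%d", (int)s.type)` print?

[0]=0xec [1]=0x85 (big-endian) → word 0xec85
len [13+:3] = (word>>13) & 0x7 = 7
chan [11+:2] = (word>>11) & 0x3 = 1
type [7+:4] = (word>>7) & 0xf = 9  ←
tag [0+:7] = (word>>0) & 0x7f = 5
type signed 4b, MSB=1: 9 - 16 = -7

-7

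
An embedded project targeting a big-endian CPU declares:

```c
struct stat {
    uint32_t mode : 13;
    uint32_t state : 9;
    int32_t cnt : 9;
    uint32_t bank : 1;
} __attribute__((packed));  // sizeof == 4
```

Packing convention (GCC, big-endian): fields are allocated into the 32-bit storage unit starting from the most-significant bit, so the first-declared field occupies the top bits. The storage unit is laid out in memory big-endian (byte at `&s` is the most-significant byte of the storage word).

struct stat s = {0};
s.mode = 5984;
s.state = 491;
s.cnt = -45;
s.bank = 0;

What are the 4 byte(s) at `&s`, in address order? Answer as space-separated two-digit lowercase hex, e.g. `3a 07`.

bb 07 af a6

mode:13 = 5984 → 0x1760 << 19 → word 0xbb000000
state:9 = 491 → 0x1eb << 10 → word 0xbb07ac00
cnt:9 = -45 → 0x1d3 << 1 → word 0xbb07afa6
bank:1 = 0 → 0x0 << 0 → word 0xbb07afa6
word = 0xbb07afa6 → big-endian bytes:
  [0]=0xbb  [1]=0x07  [2]=0xaf  [3]=0xa6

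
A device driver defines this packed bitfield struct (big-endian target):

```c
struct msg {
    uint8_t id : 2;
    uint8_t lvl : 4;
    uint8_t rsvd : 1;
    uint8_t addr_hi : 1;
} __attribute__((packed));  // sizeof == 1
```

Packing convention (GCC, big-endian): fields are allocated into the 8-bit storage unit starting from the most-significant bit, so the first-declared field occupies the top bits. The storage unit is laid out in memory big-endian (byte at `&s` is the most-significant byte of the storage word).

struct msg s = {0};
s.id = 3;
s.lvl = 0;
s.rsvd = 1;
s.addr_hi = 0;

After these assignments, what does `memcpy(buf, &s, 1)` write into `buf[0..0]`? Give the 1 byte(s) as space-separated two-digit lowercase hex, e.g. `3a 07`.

c2

id:2 = 3 → 0x3 << 6 → word 0xc0
lvl:4 = 0 → 0x0 << 2 → word 0xc0
rsvd:1 = 1 → 0x1 << 1 → word 0xc2
addr_hi:1 = 0 → 0x0 << 0 → word 0xc2
word = 0xc2 → big-endian bytes:
  [0]=0xc2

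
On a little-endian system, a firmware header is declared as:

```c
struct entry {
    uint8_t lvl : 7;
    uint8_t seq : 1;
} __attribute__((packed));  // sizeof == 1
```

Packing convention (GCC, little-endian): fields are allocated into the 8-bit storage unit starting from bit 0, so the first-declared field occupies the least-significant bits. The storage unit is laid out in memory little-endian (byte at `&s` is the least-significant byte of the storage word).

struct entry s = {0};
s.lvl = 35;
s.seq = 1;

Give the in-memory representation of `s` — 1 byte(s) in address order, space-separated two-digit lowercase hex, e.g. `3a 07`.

[0+:7] lvl=35 & 0x7f = 0x23; word=0x23
[7+:1] seq=1 & 0x1 = 0x1; word=0xa3
word = 0xa3 → little-endian bytes:
  [0]=0xa3

a3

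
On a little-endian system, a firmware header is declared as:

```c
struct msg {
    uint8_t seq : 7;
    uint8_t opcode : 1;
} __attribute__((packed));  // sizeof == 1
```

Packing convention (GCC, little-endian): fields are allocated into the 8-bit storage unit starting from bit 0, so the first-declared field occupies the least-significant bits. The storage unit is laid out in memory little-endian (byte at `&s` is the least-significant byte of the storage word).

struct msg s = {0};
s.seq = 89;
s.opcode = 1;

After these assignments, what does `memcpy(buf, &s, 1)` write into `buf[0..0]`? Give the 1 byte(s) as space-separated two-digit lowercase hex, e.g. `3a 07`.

seq (7b) val=89 bits=0x59 at bit 0: 0x59
opcode (1b) val=1 bits=0x1 at bit 7: 0xd9
word = 0xd9 → little-endian bytes:
  [0]=0xd9

d9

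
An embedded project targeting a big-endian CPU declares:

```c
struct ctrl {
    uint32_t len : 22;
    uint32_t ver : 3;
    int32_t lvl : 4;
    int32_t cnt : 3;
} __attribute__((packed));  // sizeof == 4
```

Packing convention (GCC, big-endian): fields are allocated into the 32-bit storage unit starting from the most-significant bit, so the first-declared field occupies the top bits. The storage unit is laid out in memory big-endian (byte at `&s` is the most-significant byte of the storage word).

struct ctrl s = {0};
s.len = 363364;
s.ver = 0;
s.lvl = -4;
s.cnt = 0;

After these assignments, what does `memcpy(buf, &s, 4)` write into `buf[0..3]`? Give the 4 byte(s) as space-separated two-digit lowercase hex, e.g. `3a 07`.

len:22 = 363364 → 0x58b64 << 10 → word 0x162d9000
ver:3 = 0 → 0x0 << 7 → word 0x162d9000
lvl:4 = -4 → 0xc << 3 → word 0x162d9060
cnt:3 = 0 → 0x0 << 0 → word 0x162d9060
word = 0x162d9060 → big-endian bytes:
  [0]=0x16  [1]=0x2d  [2]=0x90  [3]=0x60

16 2d 90 60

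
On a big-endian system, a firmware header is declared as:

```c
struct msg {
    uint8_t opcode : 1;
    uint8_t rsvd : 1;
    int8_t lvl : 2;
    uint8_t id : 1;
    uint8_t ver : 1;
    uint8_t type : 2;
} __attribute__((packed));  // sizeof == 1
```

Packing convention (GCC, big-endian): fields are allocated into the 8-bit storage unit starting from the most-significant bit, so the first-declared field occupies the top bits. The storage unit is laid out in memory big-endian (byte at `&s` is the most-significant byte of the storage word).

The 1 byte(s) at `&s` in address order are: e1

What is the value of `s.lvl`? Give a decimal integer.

-2

[0]=0xe1 (big-endian) → word 0xe1
opcode [7+:1] = (word>>7) & 0x1 = 1
rsvd [6+:1] = (word>>6) & 0x1 = 1
lvl [4+:2] = (word>>4) & 0x3 = 2  ←
id [3+:1] = (word>>3) & 0x1 = 0
ver [2+:1] = (word>>2) & 0x1 = 0
type [0+:2] = (word>>0) & 0x3 = 1
lvl signed 2b, MSB=1: 2 - 4 = -2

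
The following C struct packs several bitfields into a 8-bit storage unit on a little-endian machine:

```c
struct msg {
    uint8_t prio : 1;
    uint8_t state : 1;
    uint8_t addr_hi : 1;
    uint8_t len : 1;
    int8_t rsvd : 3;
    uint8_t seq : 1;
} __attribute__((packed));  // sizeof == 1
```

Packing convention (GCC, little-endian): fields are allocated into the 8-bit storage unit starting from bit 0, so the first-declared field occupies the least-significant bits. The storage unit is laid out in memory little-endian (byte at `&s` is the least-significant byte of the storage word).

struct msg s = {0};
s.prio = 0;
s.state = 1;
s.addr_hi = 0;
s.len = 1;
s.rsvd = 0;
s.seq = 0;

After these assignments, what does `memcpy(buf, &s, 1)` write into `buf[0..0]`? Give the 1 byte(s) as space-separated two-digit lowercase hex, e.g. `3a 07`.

[0+:1] prio=0 & 0x1 = 0x0; word=0x00
[1+:1] state=1 & 0x1 = 0x1; word=0x02
[2+:1] addr_hi=0 & 0x1 = 0x0; word=0x02
[3+:1] len=1 & 0x1 = 0x1; word=0x0a
[4+:3] rsvd=0 & 0x7 = 0x0; word=0x0a
[7+:1] seq=0 & 0x1 = 0x0; word=0x0a
word = 0x0a → little-endian bytes:
  [0]=0x0a

0a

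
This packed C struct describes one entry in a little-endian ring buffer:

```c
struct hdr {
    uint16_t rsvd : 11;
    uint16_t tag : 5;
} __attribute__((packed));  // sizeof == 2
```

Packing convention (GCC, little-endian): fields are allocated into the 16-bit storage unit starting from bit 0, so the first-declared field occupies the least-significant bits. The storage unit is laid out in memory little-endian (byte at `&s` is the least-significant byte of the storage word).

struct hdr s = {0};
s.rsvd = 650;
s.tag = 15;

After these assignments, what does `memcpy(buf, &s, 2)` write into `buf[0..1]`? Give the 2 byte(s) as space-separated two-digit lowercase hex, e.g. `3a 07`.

8a 7a

rsvd:11 = 650 → 0x28a << 0 → word 0x028a
tag:5 = 15 → 0xf << 11 → word 0x7a8a
word = 0x7a8a → little-endian bytes:
  [0]=0x8a  [1]=0x7a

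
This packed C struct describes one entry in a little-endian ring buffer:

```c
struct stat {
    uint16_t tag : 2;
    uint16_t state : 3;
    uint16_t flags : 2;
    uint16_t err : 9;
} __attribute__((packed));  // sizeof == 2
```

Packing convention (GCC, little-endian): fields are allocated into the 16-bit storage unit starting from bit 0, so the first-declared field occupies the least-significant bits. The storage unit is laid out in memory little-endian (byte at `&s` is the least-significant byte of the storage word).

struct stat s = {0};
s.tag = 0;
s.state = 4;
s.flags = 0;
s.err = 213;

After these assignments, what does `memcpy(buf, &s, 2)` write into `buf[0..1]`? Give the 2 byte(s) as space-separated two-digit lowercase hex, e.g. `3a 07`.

90 6a

[0+:2] tag=0 & 0x3 = 0x0; word=0x0000
[2+:3] state=4 & 0x7 = 0x4; word=0x0010
[5+:2] flags=0 & 0x3 = 0x0; word=0x0010
[7+:9] err=213 & 0x1ff = 0xd5; word=0x6a90
word = 0x6a90 → little-endian bytes:
  [0]=0x90  [1]=0x6a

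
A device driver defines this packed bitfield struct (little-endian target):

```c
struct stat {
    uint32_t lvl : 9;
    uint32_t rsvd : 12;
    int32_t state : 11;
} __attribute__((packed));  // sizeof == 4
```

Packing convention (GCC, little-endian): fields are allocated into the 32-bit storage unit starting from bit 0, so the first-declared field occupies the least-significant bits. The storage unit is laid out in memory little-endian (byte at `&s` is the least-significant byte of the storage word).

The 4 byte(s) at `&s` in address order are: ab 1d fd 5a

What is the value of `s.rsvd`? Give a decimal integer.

[0]=0xab [1]=0x1d [2]=0xfd [3]=0x5a (little-endian) → word 0x5afd1dab
lvl:9 @ bit 0 → (0x5afd1dab>>0)&0x1ff = 0x1ab
rsvd:12 @ bit 9 → (0x5afd1dab>>9)&0xfff = 0xe8e  ←
state:11 @ bit 21 → (0x5afd1dab>>21)&0x7ff = 0x2d7

3726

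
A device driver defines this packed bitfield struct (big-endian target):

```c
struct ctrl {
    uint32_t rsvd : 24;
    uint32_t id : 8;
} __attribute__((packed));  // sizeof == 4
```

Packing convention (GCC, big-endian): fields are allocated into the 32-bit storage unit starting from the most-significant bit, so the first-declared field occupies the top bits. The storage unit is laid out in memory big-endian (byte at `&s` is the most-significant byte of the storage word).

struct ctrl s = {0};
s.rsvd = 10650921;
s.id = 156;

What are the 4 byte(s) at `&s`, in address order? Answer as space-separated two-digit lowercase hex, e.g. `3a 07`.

a2 85 29 9c

[8+:24] rsvd=10650921 & 0xffffff = 0xa28529; word=0xa2852900
[0+:8] id=156 & 0xff = 0x9c; word=0xa285299c
word = 0xa285299c → big-endian bytes:
  [0]=0xa2  [1]=0x85  [2]=0x29  [3]=0x9c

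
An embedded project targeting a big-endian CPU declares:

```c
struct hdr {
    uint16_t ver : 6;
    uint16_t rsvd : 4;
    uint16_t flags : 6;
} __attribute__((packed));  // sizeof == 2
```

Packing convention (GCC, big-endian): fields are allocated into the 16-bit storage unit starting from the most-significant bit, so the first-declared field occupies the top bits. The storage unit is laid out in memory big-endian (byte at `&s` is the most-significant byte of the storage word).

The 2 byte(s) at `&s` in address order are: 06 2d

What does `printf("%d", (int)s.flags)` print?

45

[0]=0x06 [1]=0x2d (big-endian) → word 0x062d
ver [10+:6] = (word>>10) & 0x3f = 1
rsvd [6+:4] = (word>>6) & 0xf = 8
flags [0+:6] = (word>>0) & 0x3f = 45  ←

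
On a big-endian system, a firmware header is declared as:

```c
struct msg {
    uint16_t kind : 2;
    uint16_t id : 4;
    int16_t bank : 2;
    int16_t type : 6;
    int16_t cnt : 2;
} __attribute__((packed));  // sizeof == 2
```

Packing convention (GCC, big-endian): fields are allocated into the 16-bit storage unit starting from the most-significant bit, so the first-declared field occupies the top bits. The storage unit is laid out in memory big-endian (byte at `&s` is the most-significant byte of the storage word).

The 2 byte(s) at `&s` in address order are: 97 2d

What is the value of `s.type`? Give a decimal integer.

[0]=0x97 [1]=0x2d (big-endian) → word 0x972d
kind:2 @ bit 14 → (0x972d>>14)&0x3 = 0x2
id:4 @ bit 10 → (0x972d>>10)&0xf = 0x5
bank:2 @ bit 8 → (0x972d>>8)&0x3 = 0x3
type:6 @ bit 2 → (0x972d>>2)&0x3f = 0xb  ←
cnt:2 @ bit 0 → (0x972d>>0)&0x3 = 0x1
type signed 6b, MSB=0: value = 11

11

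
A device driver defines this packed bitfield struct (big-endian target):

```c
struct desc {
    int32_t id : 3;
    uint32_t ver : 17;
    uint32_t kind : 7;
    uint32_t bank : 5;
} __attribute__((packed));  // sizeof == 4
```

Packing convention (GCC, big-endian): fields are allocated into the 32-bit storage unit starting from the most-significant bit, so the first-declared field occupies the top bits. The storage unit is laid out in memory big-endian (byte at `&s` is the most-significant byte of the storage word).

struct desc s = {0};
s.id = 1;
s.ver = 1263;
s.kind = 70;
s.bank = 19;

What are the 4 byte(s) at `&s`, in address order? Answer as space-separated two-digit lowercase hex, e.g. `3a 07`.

id (3b) val=1 bits=0x1 at bit 29: 0x20000000
ver (17b) val=1263 bits=0x4ef at bit 12: 0x204ef000
kind (7b) val=70 bits=0x46 at bit 5: 0x204ef8c0
bank (5b) val=19 bits=0x13 at bit 0: 0x204ef8d3
word = 0x204ef8d3 → big-endian bytes:
  [0]=0x20  [1]=0x4e  [2]=0xf8  [3]=0xd3

20 4e f8 d3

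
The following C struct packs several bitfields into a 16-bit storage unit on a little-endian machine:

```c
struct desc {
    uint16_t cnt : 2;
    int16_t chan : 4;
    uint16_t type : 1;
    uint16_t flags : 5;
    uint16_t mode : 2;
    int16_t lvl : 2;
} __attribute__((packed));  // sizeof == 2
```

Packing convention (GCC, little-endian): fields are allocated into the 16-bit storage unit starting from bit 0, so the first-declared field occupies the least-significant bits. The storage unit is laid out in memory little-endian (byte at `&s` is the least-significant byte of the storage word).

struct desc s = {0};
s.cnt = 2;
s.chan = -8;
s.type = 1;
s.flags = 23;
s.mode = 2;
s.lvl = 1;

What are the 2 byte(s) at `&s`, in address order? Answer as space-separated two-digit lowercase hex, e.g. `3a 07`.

[0+:2] cnt=2 & 0x3 = 0x2; word=0x0002
[2+:4] chan=-8 & 0xf = 0x8; word=0x0022
[6+:1] type=1 & 0x1 = 0x1; word=0x0062
[7+:5] flags=23 & 0x1f = 0x17; word=0x0be2
[12+:2] mode=2 & 0x3 = 0x2; word=0x2be2
[14+:2] lvl=1 & 0x3 = 0x1; word=0x6be2
word = 0x6be2 → little-endian bytes:
  [0]=0xe2  [1]=0x6b

e2 6b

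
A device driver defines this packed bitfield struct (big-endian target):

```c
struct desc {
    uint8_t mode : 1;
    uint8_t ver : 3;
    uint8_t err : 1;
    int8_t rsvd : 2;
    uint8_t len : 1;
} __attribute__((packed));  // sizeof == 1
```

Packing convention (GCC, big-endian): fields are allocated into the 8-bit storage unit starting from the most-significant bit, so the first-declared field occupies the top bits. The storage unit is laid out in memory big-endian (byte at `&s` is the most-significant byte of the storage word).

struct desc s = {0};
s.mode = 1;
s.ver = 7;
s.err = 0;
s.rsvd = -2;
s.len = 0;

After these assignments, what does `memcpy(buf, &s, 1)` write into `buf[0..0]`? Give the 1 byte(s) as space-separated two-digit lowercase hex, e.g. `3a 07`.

mode:1 = 1 → 0x1 << 7 → word 0x80
ver:3 = 7 → 0x7 << 4 → word 0xf0
err:1 = 0 → 0x0 << 3 → word 0xf0
rsvd:2 = -2 → 0x2 << 1 → word 0xf4
len:1 = 0 → 0x0 << 0 → word 0xf4
word = 0xf4 → big-endian bytes:
  [0]=0xf4

f4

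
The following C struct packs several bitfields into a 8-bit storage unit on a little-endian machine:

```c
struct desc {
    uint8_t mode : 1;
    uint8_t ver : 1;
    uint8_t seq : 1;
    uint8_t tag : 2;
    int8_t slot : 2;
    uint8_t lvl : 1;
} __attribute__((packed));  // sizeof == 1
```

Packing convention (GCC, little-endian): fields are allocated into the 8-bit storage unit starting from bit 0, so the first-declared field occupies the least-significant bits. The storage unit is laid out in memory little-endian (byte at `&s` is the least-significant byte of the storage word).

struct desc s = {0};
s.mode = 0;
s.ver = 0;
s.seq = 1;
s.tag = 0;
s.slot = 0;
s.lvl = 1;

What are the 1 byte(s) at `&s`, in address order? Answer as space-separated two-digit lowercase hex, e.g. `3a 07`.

mode (1b) val=0 bits=0x0 at bit 0: 0x00
ver (1b) val=0 bits=0x0 at bit 1: 0x00
seq (1b) val=1 bits=0x1 at bit 2: 0x04
tag (2b) val=0 bits=0x0 at bit 3: 0x04
slot (2b) val=0 bits=0x0 at bit 5: 0x04
lvl (1b) val=1 bits=0x1 at bit 7: 0x84
word = 0x84 → little-endian bytes:
  [0]=0x84

84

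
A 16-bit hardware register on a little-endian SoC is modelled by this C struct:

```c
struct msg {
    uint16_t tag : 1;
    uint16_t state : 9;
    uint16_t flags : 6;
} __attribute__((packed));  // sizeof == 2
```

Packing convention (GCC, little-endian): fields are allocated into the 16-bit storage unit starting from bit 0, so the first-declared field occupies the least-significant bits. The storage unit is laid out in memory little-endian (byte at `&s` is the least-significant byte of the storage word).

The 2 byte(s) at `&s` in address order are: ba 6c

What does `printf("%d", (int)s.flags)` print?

[0]=0xba [1]=0x6c (little-endian) → word 0x6cba
tag:1 @ bit 0 → (0x6cba>>0)&0x1 = 0x0
state:9 @ bit 1 → (0x6cba>>1)&0x1ff = 0x5d
flags:6 @ bit 10 → (0x6cba>>10)&0x3f = 0x1b  ←

27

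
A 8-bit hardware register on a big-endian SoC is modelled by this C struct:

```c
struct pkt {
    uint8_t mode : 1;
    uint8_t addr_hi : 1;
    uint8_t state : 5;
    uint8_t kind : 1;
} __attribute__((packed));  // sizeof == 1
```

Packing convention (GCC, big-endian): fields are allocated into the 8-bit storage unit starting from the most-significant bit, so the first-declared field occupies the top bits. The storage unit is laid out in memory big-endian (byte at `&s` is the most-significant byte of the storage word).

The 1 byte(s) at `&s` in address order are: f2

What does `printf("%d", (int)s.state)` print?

25

[0]=0xf2 (big-endian) → word 0xf2
mode:1 @ bit 7 → (0xf2>>7)&0x1 = 0x1
addr_hi:1 @ bit 6 → (0xf2>>6)&0x1 = 0x1
state:5 @ bit 1 → (0xf2>>1)&0x1f = 0x19  ←
kind:1 @ bit 0 → (0xf2>>0)&0x1 = 0x0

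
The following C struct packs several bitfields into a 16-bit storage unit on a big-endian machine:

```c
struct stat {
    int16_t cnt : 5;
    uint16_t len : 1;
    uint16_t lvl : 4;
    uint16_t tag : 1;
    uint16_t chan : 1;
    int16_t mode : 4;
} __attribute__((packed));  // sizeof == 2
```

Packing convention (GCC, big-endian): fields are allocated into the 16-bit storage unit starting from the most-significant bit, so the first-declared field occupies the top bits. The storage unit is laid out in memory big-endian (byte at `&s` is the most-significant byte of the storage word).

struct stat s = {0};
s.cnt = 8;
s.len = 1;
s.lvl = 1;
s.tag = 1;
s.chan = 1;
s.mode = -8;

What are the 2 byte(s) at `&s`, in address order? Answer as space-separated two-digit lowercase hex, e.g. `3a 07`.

cnt:5 = 8 → 0x8 << 11 → word 0x4000
len:1 = 1 → 0x1 << 10 → word 0x4400
lvl:4 = 1 → 0x1 << 6 → word 0x4440
tag:1 = 1 → 0x1 << 5 → word 0x4460
chan:1 = 1 → 0x1 << 4 → word 0x4470
mode:4 = -8 → 0x8 << 0 → word 0x4478
word = 0x4478 → big-endian bytes:
  [0]=0x44  [1]=0x78

44 78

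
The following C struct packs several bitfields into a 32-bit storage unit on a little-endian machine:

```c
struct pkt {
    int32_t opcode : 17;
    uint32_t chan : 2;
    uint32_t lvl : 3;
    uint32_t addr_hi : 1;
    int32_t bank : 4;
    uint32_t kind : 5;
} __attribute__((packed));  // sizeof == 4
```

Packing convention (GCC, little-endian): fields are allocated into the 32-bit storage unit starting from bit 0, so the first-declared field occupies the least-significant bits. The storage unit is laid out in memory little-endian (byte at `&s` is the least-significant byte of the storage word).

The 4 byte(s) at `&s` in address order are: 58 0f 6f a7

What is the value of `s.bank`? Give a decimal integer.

[0]=0x58 [1]=0x0f [2]=0x6f [3]=0xa7 (little-endian) → word 0xa76f0f58
opcode [0+:17] = (word>>0) & 0x1ffff = 69464
chan [17+:2] = (word>>17) & 0x3 = 3
lvl [19+:3] = (word>>19) & 0x7 = 5
addr_hi [22+:1] = (word>>22) & 0x1 = 1
bank [23+:4] = (word>>23) & 0xf = 14  ←
kind [27+:5] = (word>>27) & 0x1f = 20
bank signed 4b, MSB=1: 14 - 16 = -2

-2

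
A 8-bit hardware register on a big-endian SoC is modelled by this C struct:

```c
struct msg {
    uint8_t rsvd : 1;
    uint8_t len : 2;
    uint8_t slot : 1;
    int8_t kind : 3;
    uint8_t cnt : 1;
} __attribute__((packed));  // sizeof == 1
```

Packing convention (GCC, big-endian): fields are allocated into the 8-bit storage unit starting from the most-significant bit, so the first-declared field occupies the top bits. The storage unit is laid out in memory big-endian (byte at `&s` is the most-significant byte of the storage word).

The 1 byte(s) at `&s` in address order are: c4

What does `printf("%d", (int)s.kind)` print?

[0]=0xc4 (big-endian) → word 0xc4
rsvd:1 @ bit 7 → (0xc4>>7)&0x1 = 0x1
len:2 @ bit 5 → (0xc4>>5)&0x3 = 0x2
slot:1 @ bit 4 → (0xc4>>4)&0x1 = 0x0
kind:3 @ bit 1 → (0xc4>>1)&0x7 = 0x2  ←
cnt:1 @ bit 0 → (0xc4>>0)&0x1 = 0x0
kind signed 3b, MSB=0: value = 2

2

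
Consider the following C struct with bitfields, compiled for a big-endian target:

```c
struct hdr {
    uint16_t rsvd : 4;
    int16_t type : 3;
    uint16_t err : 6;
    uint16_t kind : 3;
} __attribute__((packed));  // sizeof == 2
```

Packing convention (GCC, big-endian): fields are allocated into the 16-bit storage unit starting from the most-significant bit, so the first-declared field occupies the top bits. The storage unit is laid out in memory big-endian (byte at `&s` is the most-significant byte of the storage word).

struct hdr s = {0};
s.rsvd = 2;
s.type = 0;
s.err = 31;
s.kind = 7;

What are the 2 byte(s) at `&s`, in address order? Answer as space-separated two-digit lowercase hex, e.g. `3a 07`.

20 ff

rsvd (4b) val=2 bits=0x2 at bit 12: 0x2000
type (3b) val=0 bits=0x0 at bit 9: 0x2000
err (6b) val=31 bits=0x1f at bit 3: 0x20f8
kind (3b) val=7 bits=0x7 at bit 0: 0x20ff
word = 0x20ff → big-endian bytes:
  [0]=0x20  [1]=0xff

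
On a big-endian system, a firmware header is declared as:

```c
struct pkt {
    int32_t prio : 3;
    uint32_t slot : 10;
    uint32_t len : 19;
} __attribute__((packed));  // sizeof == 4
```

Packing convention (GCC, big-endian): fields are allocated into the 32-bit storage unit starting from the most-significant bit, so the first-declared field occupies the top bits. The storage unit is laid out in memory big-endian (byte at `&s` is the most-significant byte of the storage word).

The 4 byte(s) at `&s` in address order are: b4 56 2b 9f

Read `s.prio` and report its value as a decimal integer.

-3

[0]=0xb4 [1]=0x56 [2]=0x2b [3]=0x9f (big-endian) → word 0xb4562b9f
prio:3 @ bit 29 → (0xb4562b9f>>29)&0x7 = 0x5  ←
slot:10 @ bit 19 → (0xb4562b9f>>19)&0x3ff = 0x28a
len:19 @ bit 0 → (0xb4562b9f>>0)&0x7ffff = 0x62b9f
prio signed 3b, MSB=1: 5 - 8 = -3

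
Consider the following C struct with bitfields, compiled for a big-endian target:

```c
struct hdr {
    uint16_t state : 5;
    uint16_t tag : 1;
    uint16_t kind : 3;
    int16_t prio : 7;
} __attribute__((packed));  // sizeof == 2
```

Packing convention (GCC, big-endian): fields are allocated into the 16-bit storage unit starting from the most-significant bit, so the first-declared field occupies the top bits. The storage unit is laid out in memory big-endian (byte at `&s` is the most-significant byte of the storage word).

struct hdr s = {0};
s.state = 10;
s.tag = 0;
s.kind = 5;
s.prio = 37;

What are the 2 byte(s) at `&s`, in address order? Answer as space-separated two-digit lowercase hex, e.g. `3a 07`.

state:5 = 10 → 0xa << 11 → word 0x5000
tag:1 = 0 → 0x0 << 10 → word 0x5000
kind:3 = 5 → 0x5 << 7 → word 0x5280
prio:7 = 37 → 0x25 << 0 → word 0x52a5
word = 0x52a5 → big-endian bytes:
  [0]=0x52  [1]=0xa5

52 a5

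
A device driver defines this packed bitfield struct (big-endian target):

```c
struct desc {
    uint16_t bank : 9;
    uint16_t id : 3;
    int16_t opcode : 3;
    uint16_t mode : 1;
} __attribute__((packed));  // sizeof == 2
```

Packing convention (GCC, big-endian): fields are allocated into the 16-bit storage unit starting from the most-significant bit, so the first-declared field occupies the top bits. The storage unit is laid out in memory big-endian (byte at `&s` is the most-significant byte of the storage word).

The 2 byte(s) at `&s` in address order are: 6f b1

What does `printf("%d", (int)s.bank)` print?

223

[0]=0x6f [1]=0xb1 (big-endian) → word 0x6fb1
bank:9 @ bit 7 → (0x6fb1>>7)&0x1ff = 0xdf  ←
id:3 @ bit 4 → (0x6fb1>>4)&0x7 = 0x3
opcode:3 @ bit 1 → (0x6fb1>>1)&0x7 = 0x0
mode:1 @ bit 0 → (0x6fb1>>0)&0x1 = 0x1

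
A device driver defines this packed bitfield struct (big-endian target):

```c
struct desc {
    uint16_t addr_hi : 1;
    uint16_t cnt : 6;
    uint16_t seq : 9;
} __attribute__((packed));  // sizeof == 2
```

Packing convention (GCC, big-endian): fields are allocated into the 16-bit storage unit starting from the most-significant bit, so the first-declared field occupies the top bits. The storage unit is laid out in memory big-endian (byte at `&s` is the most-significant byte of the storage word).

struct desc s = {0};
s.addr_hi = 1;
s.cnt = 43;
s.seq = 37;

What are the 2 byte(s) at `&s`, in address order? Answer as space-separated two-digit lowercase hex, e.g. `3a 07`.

d6 25

addr_hi (1b) val=1 bits=0x1 at bit 15: 0x8000
cnt (6b) val=43 bits=0x2b at bit 9: 0xd600
seq (9b) val=37 bits=0x25 at bit 0: 0xd625
word = 0xd625 → big-endian bytes:
  [0]=0xd6  [1]=0x25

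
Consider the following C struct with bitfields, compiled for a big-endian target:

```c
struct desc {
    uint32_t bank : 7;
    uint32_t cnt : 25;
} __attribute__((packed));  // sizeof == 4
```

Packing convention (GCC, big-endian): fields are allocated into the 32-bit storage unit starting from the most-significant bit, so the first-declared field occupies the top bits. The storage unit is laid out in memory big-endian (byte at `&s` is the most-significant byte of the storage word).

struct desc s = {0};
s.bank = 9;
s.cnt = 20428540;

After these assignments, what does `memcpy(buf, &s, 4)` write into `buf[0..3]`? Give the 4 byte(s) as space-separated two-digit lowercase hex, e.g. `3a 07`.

bank (7b) val=9 bits=0x9 at bit 25: 0x12000000
cnt (25b) val=20428540 bits=0x137b6fc at bit 0: 0x1337b6fc
word = 0x1337b6fc → big-endian bytes:
  [0]=0x13  [1]=0x37  [2]=0xb6  [3]=0xfc

13 37 b6 fc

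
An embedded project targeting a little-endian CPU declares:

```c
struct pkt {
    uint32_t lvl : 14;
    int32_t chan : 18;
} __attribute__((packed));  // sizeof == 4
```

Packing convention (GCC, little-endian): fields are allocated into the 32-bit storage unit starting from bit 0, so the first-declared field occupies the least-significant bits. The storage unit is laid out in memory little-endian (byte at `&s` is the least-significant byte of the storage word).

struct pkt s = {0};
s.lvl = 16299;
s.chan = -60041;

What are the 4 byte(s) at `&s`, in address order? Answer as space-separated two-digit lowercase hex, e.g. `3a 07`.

lvl (14b) val=16299 bits=0x3fab at bit 0: 0x00003fab
chan (18b) val=-60041 bits=0x31577 at bit 14: 0xc55dffab
word = 0xc55dffab → little-endian bytes:
  [0]=0xab  [1]=0xff  [2]=0x5d  [3]=0xc5

ab ff 5d c5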